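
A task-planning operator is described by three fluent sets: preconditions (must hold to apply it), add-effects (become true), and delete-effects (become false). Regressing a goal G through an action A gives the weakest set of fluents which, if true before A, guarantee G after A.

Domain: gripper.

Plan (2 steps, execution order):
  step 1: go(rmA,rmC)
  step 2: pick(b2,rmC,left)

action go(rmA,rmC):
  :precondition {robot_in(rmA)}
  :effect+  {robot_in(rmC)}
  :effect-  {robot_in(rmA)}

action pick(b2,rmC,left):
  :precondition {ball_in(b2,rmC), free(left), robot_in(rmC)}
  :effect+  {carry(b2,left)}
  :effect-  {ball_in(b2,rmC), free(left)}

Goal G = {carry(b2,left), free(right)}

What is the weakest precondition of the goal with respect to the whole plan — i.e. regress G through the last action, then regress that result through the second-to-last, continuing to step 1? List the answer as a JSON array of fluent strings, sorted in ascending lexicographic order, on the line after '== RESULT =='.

Regress step by step:
  through step 2 (pick(b2,rmC,left)): drop {carry(b2,left)}, keep {free(right)}, require {ball_in(b2,rmC), free(left), robot_in(rmC)}
    → {ball_in(b2,rmC), free(left), free(right), robot_in(rmC)}
  through step 1 (go(rmA,rmC)): drop {robot_in(rmC)}, keep {ball_in(b2,rmC), free(left), free(right)}, require {robot_in(rmA)}
    → {ball_in(b2,rmC), free(left), free(right), robot_in(rmA)}

== RESULT ==
["ball_in(b2,rmC)", "free(left)", "free(right)", "robot_in(rmA)"]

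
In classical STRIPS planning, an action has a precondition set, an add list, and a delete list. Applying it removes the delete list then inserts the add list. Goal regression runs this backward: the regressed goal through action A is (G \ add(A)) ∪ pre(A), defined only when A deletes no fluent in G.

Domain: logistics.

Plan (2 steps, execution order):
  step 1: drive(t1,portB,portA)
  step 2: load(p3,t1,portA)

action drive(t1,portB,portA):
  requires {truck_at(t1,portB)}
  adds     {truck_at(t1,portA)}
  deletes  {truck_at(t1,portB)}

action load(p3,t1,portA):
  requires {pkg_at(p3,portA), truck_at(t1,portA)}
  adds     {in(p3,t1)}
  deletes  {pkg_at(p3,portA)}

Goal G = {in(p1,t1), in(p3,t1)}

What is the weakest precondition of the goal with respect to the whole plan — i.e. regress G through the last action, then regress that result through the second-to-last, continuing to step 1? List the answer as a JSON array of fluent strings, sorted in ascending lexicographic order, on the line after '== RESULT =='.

Work backward from the goal:
  through step 2 (load(p3,t1,portA)): drop {in(p3,t1)}, keep {in(p1,t1)}, require {pkg_at(p3,portA), truck_at(t1,portA)}
    → {in(p1,t1), pkg_at(p3,portA), truck_at(t1,portA)}
  through step 1 (drive(t1,portB,portA)): drop {truck_at(t1,portA)}, keep {in(p1,t1), pkg_at(p3,portA)}, require {truck_at(t1,portB)}
    → {in(p1,t1), pkg_at(p3,portA), truck_at(t1,portB)}

== RESULT ==
["in(p1,t1)", "pkg_at(p3,portA)", "truck_at(t1,portB)"]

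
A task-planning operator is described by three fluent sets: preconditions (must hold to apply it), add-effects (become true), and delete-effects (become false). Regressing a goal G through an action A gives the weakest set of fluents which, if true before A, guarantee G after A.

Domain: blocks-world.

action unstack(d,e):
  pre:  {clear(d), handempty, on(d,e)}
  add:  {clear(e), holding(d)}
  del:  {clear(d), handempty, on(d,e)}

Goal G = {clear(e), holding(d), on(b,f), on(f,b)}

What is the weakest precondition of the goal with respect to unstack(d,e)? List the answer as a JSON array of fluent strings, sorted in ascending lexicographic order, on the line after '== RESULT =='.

Regress:
  G ∩ del = {}  (empty — regression defined)
  G \ add = {clear(e), holding(d), on(b,f), on(f,b)} \ {clear(e), holding(d)} = {on(b,f), on(f,b)}
  ∪ pre   = {on(b,f), on(f,b)} ∪ {clear(d), handempty, on(d,e)}
          = {clear(d), handempty, on(b,f), on(d,e), on(f,b)}

== RESULT ==
["clear(d)", "handempty", "on(b,f)", "on(d,e)", "on(f,b)"]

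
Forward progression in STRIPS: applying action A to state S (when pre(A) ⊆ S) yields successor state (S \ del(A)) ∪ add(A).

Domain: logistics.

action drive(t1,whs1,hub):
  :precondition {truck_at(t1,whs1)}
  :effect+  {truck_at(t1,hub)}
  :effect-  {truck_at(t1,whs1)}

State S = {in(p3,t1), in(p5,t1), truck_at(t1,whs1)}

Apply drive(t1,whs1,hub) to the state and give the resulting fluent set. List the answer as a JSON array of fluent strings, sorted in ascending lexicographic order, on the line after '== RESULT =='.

Progress:
  pre ⊆ S: {truck_at(t1,whs1)} ⊆ S  — applicable
  S \ del = {in(p3,t1), in(p5,t1)}
  ∪ add   = {in(p3,t1), in(p5,t1), truck_at(t1,hub)}

== RESULT ==
["in(p3,t1)", "in(p5,t1)", "truck_at(t1,hub)"]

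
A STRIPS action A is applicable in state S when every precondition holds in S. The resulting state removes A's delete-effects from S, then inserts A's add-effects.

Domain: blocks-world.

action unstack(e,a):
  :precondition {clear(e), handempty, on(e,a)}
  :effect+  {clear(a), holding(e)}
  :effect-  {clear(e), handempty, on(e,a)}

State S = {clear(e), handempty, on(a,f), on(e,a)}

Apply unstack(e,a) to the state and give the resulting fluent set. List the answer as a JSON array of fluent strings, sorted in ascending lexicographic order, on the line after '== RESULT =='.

Compute (S \ del) ∪ add:
  pre ⊆ S: {clear(e), handempty, on(e,a)} ⊆ S  — applicable
  S \ del = {on(a,f)}
  ∪ add   = {clear(a), holding(e), on(a,f)}

== RESULT ==
["clear(a)", "holding(e)", "on(a,f)"]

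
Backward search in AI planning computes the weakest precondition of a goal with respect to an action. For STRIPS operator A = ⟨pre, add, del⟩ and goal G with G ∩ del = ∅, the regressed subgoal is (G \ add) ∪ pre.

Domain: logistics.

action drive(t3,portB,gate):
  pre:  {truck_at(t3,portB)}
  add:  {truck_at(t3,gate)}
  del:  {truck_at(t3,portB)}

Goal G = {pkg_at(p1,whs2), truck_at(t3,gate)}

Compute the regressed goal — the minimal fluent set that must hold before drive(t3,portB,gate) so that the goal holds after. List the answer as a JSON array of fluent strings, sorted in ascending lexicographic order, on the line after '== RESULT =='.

Compute (G \ add) ∪ pre:
  G ∩ del = {}  (empty — regression defined)
  G \ add = {pkg_at(p1,whs2), truck_at(t3,gate)} \ {truck_at(t3,gate)} = {pkg_at(p1,whs2)}
  ∪ pre   = {pkg_at(p1,whs2)} ∪ {truck_at(t3,portB)}
          = {pkg_at(p1,whs2), truck_at(t3,portB)}

== RESULT ==
["pkg_at(p1,whs2)", "truck_at(t3,portB)"]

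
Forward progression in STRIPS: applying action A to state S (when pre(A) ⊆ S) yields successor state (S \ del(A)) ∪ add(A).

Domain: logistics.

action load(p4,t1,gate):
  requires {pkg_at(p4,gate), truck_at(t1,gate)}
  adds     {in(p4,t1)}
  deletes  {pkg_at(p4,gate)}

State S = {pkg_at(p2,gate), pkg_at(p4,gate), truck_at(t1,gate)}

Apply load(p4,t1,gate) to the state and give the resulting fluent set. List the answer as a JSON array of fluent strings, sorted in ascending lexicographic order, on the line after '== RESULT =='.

Progress:
  pre ⊆ S: {pkg_at(p4,gate), truck_at(t1,gate)} ⊆ S  — applicable
  S \ del = {pkg_at(p2,gate), truck_at(t1,gate)}
  ∪ add   = {in(p4,t1), pkg_at(p2,gate), truck_at(t1,gate)}

== RESULT ==
["in(p4,t1)", "pkg_at(p2,gate)", "truck_at(t1,gate)"]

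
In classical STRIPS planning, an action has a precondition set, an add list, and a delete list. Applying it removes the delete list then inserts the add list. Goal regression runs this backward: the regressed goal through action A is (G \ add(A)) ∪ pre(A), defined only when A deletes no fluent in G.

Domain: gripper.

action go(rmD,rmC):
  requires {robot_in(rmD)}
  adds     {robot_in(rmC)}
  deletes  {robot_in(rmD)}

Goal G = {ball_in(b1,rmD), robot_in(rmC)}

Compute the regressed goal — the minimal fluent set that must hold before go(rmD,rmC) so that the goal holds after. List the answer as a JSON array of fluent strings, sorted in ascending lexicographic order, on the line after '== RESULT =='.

Compute (G \ add) ∪ pre:
  G ∩ del = {}  (empty — regression defined)
  G \ add = {ball_in(b1,rmD), robot_in(rmC)} \ {robot_in(rmC)} = {ball_in(b1,rmD)}
  ∪ pre   = {ball_in(b1,rmD)} ∪ {robot_in(rmD)}
          = {ball_in(b1,rmD), robot_in(rmD)}

== RESULT ==
["ball_in(b1,rmD)", "robot_in(rmD)"]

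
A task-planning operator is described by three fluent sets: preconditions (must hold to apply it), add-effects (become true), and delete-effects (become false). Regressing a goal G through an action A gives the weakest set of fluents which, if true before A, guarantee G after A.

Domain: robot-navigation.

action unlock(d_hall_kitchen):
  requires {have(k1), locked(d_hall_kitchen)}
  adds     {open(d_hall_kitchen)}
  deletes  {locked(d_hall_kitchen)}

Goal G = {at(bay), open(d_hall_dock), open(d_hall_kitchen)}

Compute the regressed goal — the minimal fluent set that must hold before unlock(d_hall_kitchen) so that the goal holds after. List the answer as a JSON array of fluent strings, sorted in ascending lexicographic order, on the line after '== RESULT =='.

Compute (G \ add) ∪ pre:
  G ∩ del = {}  (empty — regression defined)
  G \ add = {at(bay), open(d_hall_dock), open(d_hall_kitchen)} \ {open(d_hall_kitchen)} = {at(bay), open(d_hall_dock)}
  ∪ pre   = {at(bay), open(d_hall_dock)} ∪ {have(k1), locked(d_hall_kitchen)}
          = {at(bay), have(k1), locked(d_hall_kitchen), open(d_hall_dock)}

== RESULT ==
["at(bay)", "have(k1)", "locked(d_hall_kitchen)", "open(d_hall_dock)"]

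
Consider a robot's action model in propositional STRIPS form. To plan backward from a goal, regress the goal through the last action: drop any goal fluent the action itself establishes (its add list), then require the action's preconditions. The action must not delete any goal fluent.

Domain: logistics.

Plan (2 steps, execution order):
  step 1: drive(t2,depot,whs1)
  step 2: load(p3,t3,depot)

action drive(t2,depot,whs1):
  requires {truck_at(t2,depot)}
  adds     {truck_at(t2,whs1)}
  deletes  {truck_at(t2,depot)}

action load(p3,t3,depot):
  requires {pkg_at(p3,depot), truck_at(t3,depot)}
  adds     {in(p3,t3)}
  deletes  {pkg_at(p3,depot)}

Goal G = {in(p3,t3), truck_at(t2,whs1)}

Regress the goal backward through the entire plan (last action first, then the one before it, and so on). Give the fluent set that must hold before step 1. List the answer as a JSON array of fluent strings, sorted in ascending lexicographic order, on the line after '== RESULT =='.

Work backward from the goal:
  through step 2 (load(p3,t3,depot)): drop {in(p3,t3)}, keep {truck_at(t2,whs1)}, require {pkg_at(p3,depot), truck_at(t3,depot)}
    → {pkg_at(p3,depot), truck_at(t2,whs1), truck_at(t3,depot)}
  through step 1 (drive(t2,depot,whs1)): drop {truck_at(t2,whs1)}, keep {pkg_at(p3,depot), truck_at(t3,depot)}, require {truck_at(t2,depot)}
    → {pkg_at(p3,depot), truck_at(t2,depot), truck_at(t3,depot)}

== RESULT ==
["pkg_at(p3,depot)", "truck_at(t2,depot)", "truck_at(t3,depot)"]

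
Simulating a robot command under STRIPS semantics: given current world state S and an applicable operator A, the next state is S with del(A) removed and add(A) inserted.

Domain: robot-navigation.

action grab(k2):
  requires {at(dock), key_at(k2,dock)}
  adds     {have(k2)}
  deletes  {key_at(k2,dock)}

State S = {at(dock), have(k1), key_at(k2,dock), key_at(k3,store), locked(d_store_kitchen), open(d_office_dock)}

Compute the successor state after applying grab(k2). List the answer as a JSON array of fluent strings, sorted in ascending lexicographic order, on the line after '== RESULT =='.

Compute (S \ del) ∪ add:
  pre ⊆ S: {at(dock), key_at(k2,dock)} ⊆ S  — applicable
  S \ del = {at(dock), have(k1), key_at(k3,store), locked(d_store_kitchen), open(d_office_dock)}
  ∪ add   = {at(dock), have(k1), have(k2), key_at(k3,store), locked(d_store_kitchen), open(d_office_dock)}

== RESULT ==
["at(dock)", "have(k1)", "have(k2)", "key_at(k3,store)", "locked(d_store_kitchen)", "open(d_office_dock)"]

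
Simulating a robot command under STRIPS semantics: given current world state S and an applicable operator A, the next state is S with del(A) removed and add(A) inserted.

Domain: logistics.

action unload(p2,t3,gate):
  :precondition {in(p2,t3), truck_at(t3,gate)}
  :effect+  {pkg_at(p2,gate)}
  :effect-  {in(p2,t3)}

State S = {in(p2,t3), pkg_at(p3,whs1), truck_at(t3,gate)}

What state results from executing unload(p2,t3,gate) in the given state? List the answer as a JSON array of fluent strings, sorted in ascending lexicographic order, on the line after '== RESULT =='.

Compute (S \ del) ∪ add:
  pre ⊆ S: {in(p2,t3), truck_at(t3,gate)} ⊆ S  — applicable
  S \ del = {pkg_at(p3,whs1), truck_at(t3,gate)}
  ∪ add   = {pkg_at(p2,gate), pkg_at(p3,whs1), truck_at(t3,gate)}

== RESULT ==
["pkg_at(p2,gate)", "pkg_at(p3,whs1)", "truck_at(t3,gate)"]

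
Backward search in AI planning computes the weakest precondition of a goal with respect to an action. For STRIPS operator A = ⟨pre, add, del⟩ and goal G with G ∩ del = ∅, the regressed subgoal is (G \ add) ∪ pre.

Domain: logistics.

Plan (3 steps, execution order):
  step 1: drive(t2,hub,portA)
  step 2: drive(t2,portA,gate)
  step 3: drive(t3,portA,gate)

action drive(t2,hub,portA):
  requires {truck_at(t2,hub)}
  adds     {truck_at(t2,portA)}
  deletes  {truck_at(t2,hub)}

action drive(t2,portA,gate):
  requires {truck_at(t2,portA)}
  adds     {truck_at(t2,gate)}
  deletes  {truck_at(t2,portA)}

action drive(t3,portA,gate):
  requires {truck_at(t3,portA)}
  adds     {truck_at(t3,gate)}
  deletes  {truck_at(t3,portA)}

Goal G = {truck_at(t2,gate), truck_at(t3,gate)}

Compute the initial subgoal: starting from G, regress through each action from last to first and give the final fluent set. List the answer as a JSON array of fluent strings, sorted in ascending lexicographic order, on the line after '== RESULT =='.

Work backward from the goal:
  through step 3 (drive(t3,portA,gate)): drop {truck_at(t3,gate)}, keep {truck_at(t2,gate)}, require {truck_at(t3,portA)}
    → {truck_at(t2,gate), truck_at(t3,portA)}
  through step 2 (drive(t2,portA,gate)): drop {truck_at(t2,gate)}, keep {truck_at(t3,portA)}, require {truck_at(t2,portA)}
    → {truck_at(t2,portA), truck_at(t3,portA)}
  through step 1 (drive(t2,hub,portA)): drop {truck_at(t2,portA)}, keep {truck_at(t3,portA)}, require {truck_at(t2,hub)}
    → {truck_at(t2,hub), truck_at(t3,portA)}

== RESULT ==
["truck_at(t2,hub)", "truck_at(t3,portA)"]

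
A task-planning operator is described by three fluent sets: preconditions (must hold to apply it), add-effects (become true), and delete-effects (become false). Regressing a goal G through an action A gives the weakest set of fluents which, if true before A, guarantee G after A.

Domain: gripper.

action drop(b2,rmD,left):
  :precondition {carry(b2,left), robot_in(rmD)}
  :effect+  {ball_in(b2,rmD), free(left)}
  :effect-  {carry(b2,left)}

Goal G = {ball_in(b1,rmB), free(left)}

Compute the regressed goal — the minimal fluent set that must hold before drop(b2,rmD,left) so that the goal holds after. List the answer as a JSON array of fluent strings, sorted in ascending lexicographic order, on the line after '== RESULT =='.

Compute (G \ add) ∪ pre:
  G ∩ del = {}  (empty — regression defined)
  G \ add = {ball_in(b1,rmB), free(left)} \ {ball_in(b2,rmD), free(left)} = {ball_in(b1,rmB)}
  ∪ pre   = {ball_in(b1,rmB)} ∪ {carry(b2,left), robot_in(rmD)}
          = {ball_in(b1,rmB), carry(b2,left), robot_in(rmD)}

== RESULT ==
["ball_in(b1,rmB)", "carry(b2,left)", "robot_in(rmD)"]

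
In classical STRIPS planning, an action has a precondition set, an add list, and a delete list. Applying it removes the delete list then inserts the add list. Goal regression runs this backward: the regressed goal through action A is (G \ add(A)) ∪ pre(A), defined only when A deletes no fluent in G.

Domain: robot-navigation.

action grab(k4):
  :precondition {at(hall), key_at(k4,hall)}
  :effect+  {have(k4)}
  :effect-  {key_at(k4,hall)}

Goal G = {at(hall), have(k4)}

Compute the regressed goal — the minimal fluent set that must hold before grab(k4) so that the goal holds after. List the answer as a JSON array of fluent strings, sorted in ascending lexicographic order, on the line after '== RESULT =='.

Compute (G \ add) ∪ pre:
  G ∩ del = {}  (empty — regression defined)
  G \ add = {at(hall), have(k4)} \ {have(k4)} = {at(hall)}
  ∪ pre   = {at(hall)} ∪ {at(hall), key_at(k4,hall)}
          = {at(hall), key_at(k4,hall)}

== RESULT ==
["at(hall)", "key_at(k4,hall)"]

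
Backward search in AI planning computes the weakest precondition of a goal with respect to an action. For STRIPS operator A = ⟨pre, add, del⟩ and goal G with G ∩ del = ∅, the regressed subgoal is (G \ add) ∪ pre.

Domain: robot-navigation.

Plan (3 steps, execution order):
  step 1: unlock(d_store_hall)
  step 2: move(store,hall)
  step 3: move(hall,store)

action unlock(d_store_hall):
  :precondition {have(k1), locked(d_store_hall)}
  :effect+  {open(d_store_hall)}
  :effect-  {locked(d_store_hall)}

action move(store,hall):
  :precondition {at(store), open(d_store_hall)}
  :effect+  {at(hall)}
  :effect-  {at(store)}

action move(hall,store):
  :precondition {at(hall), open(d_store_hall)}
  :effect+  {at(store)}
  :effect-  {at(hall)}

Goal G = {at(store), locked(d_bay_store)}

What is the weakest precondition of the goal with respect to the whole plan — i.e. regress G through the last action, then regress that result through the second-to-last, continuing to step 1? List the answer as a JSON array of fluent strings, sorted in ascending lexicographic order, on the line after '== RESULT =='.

Regress step by step:
  through step 3 (move(hall,store)): drop {at(store)}, keep {locked(d_bay_store)}, require {at(hall), open(d_store_hall)}
    → {at(hall), locked(d_bay_store), open(d_store_hall)}
  through step 2 (move(store,hall)): drop {at(hall)}, keep {locked(d_bay_store), open(d_store_hall)}, require {at(store), open(d_store_hall)}
    → {at(store), locked(d_bay_store), open(d_store_hall)}
  through step 1 (unlock(d_store_hall)): drop {open(d_store_hall)}, keep {at(store), locked(d_bay_store)}, require {have(k1), locked(d_store_hall)}
    → {at(store), have(k1), locked(d_bay_store), locked(d_store_hall)}

== RESULT ==
["at(store)", "have(k1)", "locked(d_bay_store)", "locked(d_store_hall)"]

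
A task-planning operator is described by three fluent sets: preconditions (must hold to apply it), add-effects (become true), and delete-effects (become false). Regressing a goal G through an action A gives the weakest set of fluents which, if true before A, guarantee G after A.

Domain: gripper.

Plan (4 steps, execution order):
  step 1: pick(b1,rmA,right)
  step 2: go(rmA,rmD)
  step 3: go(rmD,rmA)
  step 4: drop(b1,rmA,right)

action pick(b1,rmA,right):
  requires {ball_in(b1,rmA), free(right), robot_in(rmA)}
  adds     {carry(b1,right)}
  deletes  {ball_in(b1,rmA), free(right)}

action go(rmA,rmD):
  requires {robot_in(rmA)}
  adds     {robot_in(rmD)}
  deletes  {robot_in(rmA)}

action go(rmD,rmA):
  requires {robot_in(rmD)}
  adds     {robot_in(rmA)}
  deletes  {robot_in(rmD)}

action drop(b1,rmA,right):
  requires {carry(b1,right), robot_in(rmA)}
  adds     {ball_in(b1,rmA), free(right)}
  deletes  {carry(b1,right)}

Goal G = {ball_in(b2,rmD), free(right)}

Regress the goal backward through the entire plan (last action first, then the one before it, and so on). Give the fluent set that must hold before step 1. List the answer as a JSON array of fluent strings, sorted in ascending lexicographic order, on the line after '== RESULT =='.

Regress step by step:
  through step 4 (drop(b1,rmA,right)): drop {free(right)}, keep {ball_in(b2,rmD)}, require {carry(b1,right), robot_in(rmA)}
    → {ball_in(b2,rmD), carry(b1,right), robot_in(rmA)}
  through step 3 (go(rmD,rmA)): drop {robot_in(rmA)}, keep {ball_in(b2,rmD), carry(b1,right)}, require {robot_in(rmD)}
    → {ball_in(b2,rmD), carry(b1,right), robot_in(rmD)}
  through step 2 (go(rmA,rmD)): drop {robot_in(rmD)}, keep {ball_in(b2,rmD), carry(b1,right)}, require {robot_in(rmA)}
    → {ball_in(b2,rmD), carry(b1,right), robot_in(rmA)}
  through step 1 (pick(b1,rmA,right)): drop {carry(b1,right)}, keep {ball_in(b2,rmD), robot_in(rmA)}, require {ball_in(b1,rmA), free(right), robot_in(rmA)}
    → {ball_in(b1,rmA), ball_in(b2,rmD), free(right), robot_in(rmA)}

== RESULT ==
["ball_in(b1,rmA)", "ball_in(b2,rmD)", "free(right)", "robot_in(rmA)"]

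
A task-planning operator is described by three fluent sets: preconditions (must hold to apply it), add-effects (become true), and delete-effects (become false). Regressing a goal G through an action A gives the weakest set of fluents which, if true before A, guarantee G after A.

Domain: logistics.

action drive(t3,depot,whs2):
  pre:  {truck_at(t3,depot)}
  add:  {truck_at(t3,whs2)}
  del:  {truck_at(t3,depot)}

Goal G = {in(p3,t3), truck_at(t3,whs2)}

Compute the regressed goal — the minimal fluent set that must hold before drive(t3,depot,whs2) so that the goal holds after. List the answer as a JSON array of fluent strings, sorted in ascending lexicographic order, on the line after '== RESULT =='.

Regress:
  G ∩ del = {}  (empty — regression defined)
  G \ add = {in(p3,t3), truck_at(t3,whs2)} \ {truck_at(t3,whs2)} = {in(p3,t3)}
  ∪ pre   = {in(p3,t3)} ∪ {truck_at(t3,depot)}
          = {in(p3,t3), truck_at(t3,depot)}

== RESULT ==
["in(p3,t3)", "truck_at(t3,depot)"]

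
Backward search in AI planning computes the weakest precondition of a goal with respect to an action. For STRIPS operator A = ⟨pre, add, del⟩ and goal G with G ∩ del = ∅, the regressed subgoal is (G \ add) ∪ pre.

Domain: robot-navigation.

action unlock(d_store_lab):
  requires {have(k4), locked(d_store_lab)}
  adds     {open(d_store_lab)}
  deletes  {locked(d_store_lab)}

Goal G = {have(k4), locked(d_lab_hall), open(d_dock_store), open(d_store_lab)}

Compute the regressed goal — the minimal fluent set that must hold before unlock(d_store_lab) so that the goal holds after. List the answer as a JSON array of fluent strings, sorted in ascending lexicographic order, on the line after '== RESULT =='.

Regress:
  G ∩ del = {}  (empty — regression defined)
  G \ add = {have(k4), locked(d_lab_hall), open(d_dock_store), open(d_store_lab)} \ {open(d_store_lab)} = {have(k4), locked(d_lab_hall), open(d_dock_store)}
  ∪ pre   = {have(k4), locked(d_lab_hall), open(d_dock_store)} ∪ {have(k4), locked(d_store_lab)}
          = {have(k4), locked(d_lab_hall), locked(d_store_lab), open(d_dock_store)}

== RESULT ==
["have(k4)", "locked(d_lab_hall)", "locked(d_store_lab)", "open(d_dock_store)"]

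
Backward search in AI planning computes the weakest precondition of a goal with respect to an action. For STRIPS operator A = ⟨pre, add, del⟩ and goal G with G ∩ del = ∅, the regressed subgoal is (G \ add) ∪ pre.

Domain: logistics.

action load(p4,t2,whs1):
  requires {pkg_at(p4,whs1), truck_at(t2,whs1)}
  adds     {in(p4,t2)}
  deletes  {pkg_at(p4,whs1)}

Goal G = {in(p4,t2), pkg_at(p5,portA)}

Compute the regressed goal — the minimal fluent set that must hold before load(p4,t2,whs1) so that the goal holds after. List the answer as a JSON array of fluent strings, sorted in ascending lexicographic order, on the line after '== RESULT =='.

Compute (G \ add) ∪ pre:
  G ∩ del = {}  (empty — regression defined)
  G \ add = {in(p4,t2), pkg_at(p5,portA)} \ {in(p4,t2)} = {pkg_at(p5,portA)}
  ∪ pre   = {pkg_at(p5,portA)} ∪ {pkg_at(p4,whs1), truck_at(t2,whs1)}
          = {pkg_at(p4,whs1), pkg_at(p5,portA), truck_at(t2,whs1)}

== RESULT ==
["pkg_at(p4,whs1)", "pkg_at(p5,portA)", "truck_at(t2,whs1)"]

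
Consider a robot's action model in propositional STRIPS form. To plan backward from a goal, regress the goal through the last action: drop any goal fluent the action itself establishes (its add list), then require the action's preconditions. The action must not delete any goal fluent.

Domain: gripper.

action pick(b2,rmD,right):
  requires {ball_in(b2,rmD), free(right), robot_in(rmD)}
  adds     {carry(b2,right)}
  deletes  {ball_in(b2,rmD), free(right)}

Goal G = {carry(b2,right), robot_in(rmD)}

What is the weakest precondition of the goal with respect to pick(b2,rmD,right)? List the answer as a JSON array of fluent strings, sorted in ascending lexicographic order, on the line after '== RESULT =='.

Compute (G \ add) ∪ pre:
  G ∩ del = {}  (empty — regression defined)
  G \ add = {carry(b2,right), robot_in(rmD)} \ {carry(b2,right)} = {robot_in(rmD)}
  ∪ pre   = {robot_in(rmD)} ∪ {ball_in(b2,rmD), free(right), robot_in(rmD)}
          = {ball_in(b2,rmD), free(right), robot_in(rmD)}

== RESULT ==
["ball_in(b2,rmD)", "free(right)", "robot_in(rmD)"]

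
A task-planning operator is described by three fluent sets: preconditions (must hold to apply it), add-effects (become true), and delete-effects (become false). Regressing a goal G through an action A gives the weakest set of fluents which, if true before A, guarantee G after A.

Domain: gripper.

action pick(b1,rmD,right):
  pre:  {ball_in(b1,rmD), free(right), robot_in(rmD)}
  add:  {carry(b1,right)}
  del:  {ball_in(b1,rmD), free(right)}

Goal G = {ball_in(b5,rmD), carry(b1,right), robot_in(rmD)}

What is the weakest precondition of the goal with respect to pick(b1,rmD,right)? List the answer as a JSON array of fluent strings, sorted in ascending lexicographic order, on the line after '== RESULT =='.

Compute (G \ add) ∪ pre:
  G ∩ del = {}  (empty — regression defined)
  G \ add = {ball_in(b5,rmD), carry(b1,right), robot_in(rmD)} \ {carry(b1,right)} = {ball_in(b5,rmD), robot_in(rmD)}
  ∪ pre   = {ball_in(b5,rmD), robot_in(rmD)} ∪ {ball_in(b1,rmD), free(right), robot_in(rmD)}
          = {ball_in(b1,rmD), ball_in(b5,rmD), free(right), robot_in(rmD)}

== RESULT ==
["ball_in(b1,rmD)", "ball_in(b5,rmD)", "free(right)", "robot_in(rmD)"]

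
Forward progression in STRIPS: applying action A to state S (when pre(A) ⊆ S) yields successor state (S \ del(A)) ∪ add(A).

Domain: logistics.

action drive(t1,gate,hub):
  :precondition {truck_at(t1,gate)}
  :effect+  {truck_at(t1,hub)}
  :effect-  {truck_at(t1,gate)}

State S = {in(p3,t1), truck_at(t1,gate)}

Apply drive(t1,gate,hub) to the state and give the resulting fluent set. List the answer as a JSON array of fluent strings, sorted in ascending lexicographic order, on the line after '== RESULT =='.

Progress:
  pre ⊆ S: {truck_at(t1,gate)} ⊆ S  — applicable
  S \ del = {in(p3,t1)}
  ∪ add   = {in(p3,t1), truck_at(t1,hub)}

== RESULT ==
["in(p3,t1)", "truck_at(t1,hub)"]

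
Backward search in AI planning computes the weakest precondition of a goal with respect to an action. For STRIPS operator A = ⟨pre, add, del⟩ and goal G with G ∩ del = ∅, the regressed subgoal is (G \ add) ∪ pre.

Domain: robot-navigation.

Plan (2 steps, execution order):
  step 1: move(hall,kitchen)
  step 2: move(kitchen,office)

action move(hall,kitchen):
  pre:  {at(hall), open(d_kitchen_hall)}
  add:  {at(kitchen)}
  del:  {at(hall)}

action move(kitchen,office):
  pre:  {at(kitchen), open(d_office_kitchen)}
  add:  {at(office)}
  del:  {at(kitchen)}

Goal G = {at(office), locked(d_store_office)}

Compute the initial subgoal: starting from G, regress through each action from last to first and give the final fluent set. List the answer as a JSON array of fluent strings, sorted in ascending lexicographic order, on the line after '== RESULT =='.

Regress step by step:
  through step 2 (move(kitchen,office)): drop {at(office)}, keep {locked(d_store_office)}, require {at(kitchen), open(d_office_kitchen)}
    → {at(kitchen), locked(d_store_office), open(d_office_kitchen)}
  through step 1 (move(hall,kitchen)): drop {at(kitchen)}, keep {locked(d_store_office), open(d_office_kitchen)}, require {at(hall), open(d_kitchen_hall)}
    → {at(hall), locked(d_store_office), open(d_kitchen_hall), open(d_office_kitchen)}

== RESULT ==
["at(hall)", "locked(d_store_office)", "open(d_kitchen_hall)", "open(d_office_kitchen)"]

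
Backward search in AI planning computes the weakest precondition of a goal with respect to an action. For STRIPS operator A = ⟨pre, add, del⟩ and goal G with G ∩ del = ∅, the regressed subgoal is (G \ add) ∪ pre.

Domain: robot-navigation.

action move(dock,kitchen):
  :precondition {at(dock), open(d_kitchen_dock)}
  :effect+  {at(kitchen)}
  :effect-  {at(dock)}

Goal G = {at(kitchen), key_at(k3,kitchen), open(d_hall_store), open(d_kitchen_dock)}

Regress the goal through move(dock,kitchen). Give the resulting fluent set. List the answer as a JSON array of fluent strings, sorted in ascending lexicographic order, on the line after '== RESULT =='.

Compute (G \ add) ∪ pre:
  G ∩ del = {}  (empty — regression defined)
  G \ add = {at(kitchen), key_at(k3,kitchen), open(d_hall_store), open(d_kitchen_dock)} \ {at(kitchen)} = {key_at(k3,kitchen), open(d_hall_store), open(d_kitchen_dock)}
  ∪ pre   = {key_at(k3,kitchen), open(d_hall_store), open(d_kitchen_dock)} ∪ {at(dock), open(d_kitchen_dock)}
          = {at(dock), key_at(k3,kitchen), open(d_hall_store), open(d_kitchen_dock)}

== RESULT ==
["at(dock)", "key_at(k3,kitchen)", "open(d_hall_store)", "open(d_kitchen_dock)"]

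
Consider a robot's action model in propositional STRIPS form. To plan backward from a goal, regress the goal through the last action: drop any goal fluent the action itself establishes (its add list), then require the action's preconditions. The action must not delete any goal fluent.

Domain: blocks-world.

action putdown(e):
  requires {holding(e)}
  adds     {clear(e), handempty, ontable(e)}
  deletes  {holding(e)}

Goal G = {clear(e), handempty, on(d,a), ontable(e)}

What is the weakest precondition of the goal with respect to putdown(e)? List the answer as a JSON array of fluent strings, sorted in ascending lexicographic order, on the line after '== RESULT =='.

Compute (G \ add) ∪ pre:
  G ∩ del = {}  (empty — regression defined)
  G \ add = {clear(e), handempty, on(d,a), ontable(e)} \ {clear(e), handempty, ontable(e)} = {on(d,a)}
  ∪ pre   = {on(d,a)} ∪ {holding(e)}
          = {holding(e), on(d,a)}

== RESULT ==
["holding(e)", "on(d,a)"]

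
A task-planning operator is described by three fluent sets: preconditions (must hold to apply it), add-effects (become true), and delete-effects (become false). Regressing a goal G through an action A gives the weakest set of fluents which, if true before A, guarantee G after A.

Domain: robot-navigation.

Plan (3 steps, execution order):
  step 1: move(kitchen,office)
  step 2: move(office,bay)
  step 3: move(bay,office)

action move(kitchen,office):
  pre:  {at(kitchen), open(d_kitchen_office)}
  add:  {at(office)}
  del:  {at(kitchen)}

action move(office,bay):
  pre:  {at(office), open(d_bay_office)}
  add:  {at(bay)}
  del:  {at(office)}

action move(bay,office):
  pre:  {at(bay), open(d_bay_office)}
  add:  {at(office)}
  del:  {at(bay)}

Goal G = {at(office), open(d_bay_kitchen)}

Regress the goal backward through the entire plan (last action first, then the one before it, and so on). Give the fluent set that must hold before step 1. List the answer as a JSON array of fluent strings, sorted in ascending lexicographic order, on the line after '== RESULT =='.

Regress step by step:
  through step 3 (move(bay,office)): drop {at(office)}, keep {open(d_bay_kitchen)}, require {at(bay), open(d_bay_office)}
    → {at(bay), open(d_bay_kitchen), open(d_bay_office)}
  through step 2 (move(office,bay)): drop {at(bay)}, keep {open(d_bay_kitchen), open(d_bay_office)}, require {at(office), open(d_bay_office)}
    → {at(office), open(d_bay_kitchen), open(d_bay_office)}
  through step 1 (move(kitchen,office)): drop {at(office)}, keep {open(d_bay_kitchen), open(d_bay_office)}, require {at(kitchen), open(d_kitchen_office)}
    → {at(kitchen), open(d_bay_kitchen), open(d_bay_office), open(d_kitchen_office)}

== RESULT ==
["at(kitchen)", "open(d_bay_kitchen)", "open(d_bay_office)", "open(d_kitchen_office)"]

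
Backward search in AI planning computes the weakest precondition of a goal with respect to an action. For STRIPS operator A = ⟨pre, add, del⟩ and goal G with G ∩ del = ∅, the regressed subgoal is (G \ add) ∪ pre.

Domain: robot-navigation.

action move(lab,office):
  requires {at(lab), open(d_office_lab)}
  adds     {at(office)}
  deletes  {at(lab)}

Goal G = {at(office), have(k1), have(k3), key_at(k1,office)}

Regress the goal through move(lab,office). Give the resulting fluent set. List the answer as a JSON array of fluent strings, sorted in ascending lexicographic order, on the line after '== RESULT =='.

Regress:
  G ∩ del = {}  (empty — regression defined)
  G \ add = {at(office), have(k1), have(k3), key_at(k1,office)} \ {at(office)} = {have(k1), have(k3), key_at(k1,office)}
  ∪ pre   = {have(k1), have(k3), key_at(k1,office)} ∪ {at(lab), open(d_office_lab)}
          = {at(lab), have(k1), have(k3), key_at(k1,office), open(d_office_lab)}

== RESULT ==
["at(lab)", "have(k1)", "have(k3)", "key_at(k1,office)", "open(d_office_lab)"]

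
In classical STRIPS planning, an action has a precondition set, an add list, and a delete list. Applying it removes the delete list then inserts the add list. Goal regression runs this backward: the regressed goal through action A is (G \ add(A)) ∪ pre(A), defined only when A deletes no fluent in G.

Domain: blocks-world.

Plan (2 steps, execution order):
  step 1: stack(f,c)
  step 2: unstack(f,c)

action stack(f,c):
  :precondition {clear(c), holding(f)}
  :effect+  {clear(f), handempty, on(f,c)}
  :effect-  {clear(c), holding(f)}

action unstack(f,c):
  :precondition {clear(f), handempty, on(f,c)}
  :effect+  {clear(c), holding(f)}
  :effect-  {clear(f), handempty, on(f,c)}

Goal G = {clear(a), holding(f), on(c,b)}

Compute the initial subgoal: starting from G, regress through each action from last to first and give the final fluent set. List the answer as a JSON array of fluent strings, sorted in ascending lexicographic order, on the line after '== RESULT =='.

Work backward from the goal:
  through step 2 (unstack(f,c)): drop {holding(f)}, keep {clear(a), on(c,b)}, require {clear(f), handempty, on(f,c)}
    → {clear(a), clear(f), handempty, on(c,b), on(f,c)}
  through step 1 (stack(f,c)): drop {clear(f), handempty, on(f,c)}, keep {clear(a), on(c,b)}, require {clear(c), holding(f)}
    → {clear(a), clear(c), holding(f), on(c,b)}

== RESULT ==
["clear(a)", "clear(c)", "holding(f)", "on(c,b)"]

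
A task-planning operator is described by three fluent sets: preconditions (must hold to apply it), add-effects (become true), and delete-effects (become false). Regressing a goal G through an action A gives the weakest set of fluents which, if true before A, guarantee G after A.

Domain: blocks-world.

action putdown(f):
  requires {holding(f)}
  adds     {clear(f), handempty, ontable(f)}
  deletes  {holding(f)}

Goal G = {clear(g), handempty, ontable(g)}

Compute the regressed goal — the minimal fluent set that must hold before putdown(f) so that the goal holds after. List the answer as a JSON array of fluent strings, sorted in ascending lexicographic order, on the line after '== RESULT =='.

Regress:
  G ∩ del = {}  (empty — regression defined)
  G \ add = {clear(g), handempty, ontable(g)} \ {clear(f), handempty, ontable(f)} = {clear(g), ontable(g)}
  ∪ pre   = {clear(g), ontable(g)} ∪ {holding(f)}
          = {clear(g), holding(f), ontable(g)}

== RESULT ==
["clear(g)", "holding(f)", "ontable(g)"]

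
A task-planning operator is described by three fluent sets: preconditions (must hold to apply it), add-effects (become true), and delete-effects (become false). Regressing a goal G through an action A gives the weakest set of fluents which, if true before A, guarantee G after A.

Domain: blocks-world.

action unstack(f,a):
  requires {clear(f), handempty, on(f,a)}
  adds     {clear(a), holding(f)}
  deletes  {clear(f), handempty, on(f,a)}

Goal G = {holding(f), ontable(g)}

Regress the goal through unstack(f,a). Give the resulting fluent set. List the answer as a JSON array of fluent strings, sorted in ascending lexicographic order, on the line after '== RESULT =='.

Regress:
  G ∩ del = {}  (empty — regression defined)
  G \ add = {holding(f), ontable(g)} \ {clear(a), holding(f)} = {ontable(g)}
  ∪ pre   = {ontable(g)} ∪ {clear(f), handempty, on(f,a)}
          = {clear(f), handempty, on(f,a), ontable(g)}

== RESULT ==
["clear(f)", "handempty", "on(f,a)", "ontable(g)"]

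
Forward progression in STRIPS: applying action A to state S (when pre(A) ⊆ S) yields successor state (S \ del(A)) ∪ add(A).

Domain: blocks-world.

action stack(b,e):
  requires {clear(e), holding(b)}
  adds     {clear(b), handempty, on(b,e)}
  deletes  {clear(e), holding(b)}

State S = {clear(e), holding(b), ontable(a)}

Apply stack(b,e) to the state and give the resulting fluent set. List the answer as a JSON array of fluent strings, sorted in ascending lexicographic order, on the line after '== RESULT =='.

Compute (S \ del) ∪ add:
  pre ⊆ S: {clear(e), holding(b)} ⊆ S  — applicable
  S \ del = {ontable(a)}
  ∪ add   = {clear(b), handempty, on(b,e), ontable(a)}

== RESULT ==
["clear(b)", "handempty", "on(b,e)", "ontable(a)"]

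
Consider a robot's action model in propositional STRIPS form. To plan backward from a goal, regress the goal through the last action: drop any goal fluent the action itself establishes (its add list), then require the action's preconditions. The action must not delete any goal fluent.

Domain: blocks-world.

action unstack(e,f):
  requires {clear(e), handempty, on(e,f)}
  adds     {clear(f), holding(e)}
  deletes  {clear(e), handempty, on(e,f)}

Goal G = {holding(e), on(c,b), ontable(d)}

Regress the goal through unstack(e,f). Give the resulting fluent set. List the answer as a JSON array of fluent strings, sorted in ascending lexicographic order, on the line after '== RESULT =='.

Compute (G \ add) ∪ pre:
  G ∩ del = {}  (empty — regression defined)
  G \ add = {holding(e), on(c,b), ontable(d)} \ {clear(f), holding(e)} = {on(c,b), ontable(d)}
  ∪ pre   = {on(c,b), ontable(d)} ∪ {clear(e), handempty, on(e,f)}
          = {clear(e), handempty, on(c,b), on(e,f), ontable(d)}

== RESULT ==
["clear(e)", "handempty", "on(c,b)", "on(e,f)", "ontable(d)"]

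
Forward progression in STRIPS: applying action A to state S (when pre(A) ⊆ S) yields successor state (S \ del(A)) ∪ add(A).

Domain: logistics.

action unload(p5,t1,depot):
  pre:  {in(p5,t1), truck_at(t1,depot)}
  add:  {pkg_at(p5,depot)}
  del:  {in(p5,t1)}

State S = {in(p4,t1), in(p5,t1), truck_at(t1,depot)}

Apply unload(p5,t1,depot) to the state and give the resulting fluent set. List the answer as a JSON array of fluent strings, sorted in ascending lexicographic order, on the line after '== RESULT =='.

Compute (S \ del) ∪ add:
  pre ⊆ S: {in(p5,t1), truck_at(t1,depot)} ⊆ S  — applicable
  S \ del = {in(p4,t1), truck_at(t1,depot)}
  ∪ add   = {in(p4,t1), pkg_at(p5,depot), truck_at(t1,depot)}

== RESULT ==
["in(p4,t1)", "pkg_at(p5,depot)", "truck_at(t1,depot)"]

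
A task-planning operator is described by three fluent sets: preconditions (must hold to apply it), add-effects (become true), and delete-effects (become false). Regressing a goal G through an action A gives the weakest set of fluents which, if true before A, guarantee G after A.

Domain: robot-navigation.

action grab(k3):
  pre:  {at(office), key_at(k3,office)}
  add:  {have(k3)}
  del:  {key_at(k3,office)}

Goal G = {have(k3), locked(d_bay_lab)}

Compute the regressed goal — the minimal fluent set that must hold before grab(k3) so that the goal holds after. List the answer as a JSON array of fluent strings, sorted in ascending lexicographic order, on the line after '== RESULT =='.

Regress:
  G ∩ del = {}  (empty — regression defined)
  G \ add = {have(k3), locked(d_bay_lab)} \ {have(k3)} = {locked(d_bay_lab)}
  ∪ pre   = {locked(d_bay_lab)} ∪ {at(office), key_at(k3,office)}
          = {at(office), key_at(k3,office), locked(d_bay_lab)}

== RESULT ==
["at(office)", "key_at(k3,office)", "locked(d_bay_lab)"]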